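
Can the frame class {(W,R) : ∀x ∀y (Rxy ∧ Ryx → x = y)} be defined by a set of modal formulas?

If a class were modally definable it would be closed under surjective bounded morphisms (Goldblatt–Thomason).
The 4-cycle (worlds s,t,u,v with s→t→u→v→s) is antisymmetric. Sending even-indexed worlds to s and odd-indexed worlds to t is a surjective bounded morphism onto the two-world frame with s↔t, which is not antisymmetric.
So no modal formula (or set of formulas) defines exactly the antisymmetric frames.

Not modally definable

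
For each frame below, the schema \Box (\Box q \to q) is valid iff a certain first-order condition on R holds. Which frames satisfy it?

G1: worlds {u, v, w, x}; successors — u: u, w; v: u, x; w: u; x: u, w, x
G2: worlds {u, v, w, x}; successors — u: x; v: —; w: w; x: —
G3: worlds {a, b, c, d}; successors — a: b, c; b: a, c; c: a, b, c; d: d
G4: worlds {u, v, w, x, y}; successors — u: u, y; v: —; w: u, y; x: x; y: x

The schema corresponds to shift-reflexivity: \forall x \forall y (Rxy \to Ryy).
G1: fails — Rxw but not Rww.
G2: fails — Rux but not Rxx.
G3: fails — Rab but not Rbb.
G4: fails — Rwy but not Ryy.

none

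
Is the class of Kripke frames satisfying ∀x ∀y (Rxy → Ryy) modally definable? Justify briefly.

The condition is shift-reflexivity. A defining modal formula is □(□r → r).
Suppose □(□r→r) is valid. Take Rxy and set V(r)={w : Ryw}. Then at y, □r holds; since □(□r→r) at x, □r→r at y, so r at y, i.e. Ryy.

Yes — defined by □(□r → r)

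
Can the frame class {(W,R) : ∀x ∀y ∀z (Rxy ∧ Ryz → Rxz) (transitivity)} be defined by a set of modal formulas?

Definable; □r → □□r defines it

The condition is transitivity. A defining modal formula is □r → □□r.
Suppose □r→□□r is valid. Take Rxy, Ryz and set V(r)={w : Rxw}. Then □r at x, so □□r at x, so □r at y, so r at z, i.e. Rxz.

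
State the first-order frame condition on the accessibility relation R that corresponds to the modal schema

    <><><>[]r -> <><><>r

forall x forall y (x R^3 y -> exists w (yRw & x R^3 w))

This is a Sahlqvist (Geach-type) schema ◇^3□^1r → □^0◇^3r.
First-order correspondent: forall x forall y (x R^3 y -> exists w (yRw & x R^3 w)).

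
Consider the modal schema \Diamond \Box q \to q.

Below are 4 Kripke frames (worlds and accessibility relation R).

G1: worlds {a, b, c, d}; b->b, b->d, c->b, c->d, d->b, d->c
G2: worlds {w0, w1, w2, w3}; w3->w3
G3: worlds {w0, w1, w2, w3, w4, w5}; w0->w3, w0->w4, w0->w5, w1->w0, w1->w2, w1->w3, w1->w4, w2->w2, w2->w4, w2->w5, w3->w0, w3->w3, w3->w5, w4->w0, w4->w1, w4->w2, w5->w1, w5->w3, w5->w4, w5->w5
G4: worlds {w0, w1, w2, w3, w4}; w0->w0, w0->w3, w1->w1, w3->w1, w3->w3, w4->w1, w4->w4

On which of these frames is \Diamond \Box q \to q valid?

This is the axiom for symmetry; its first-order frame correspondent is \forall x \forall y (Rxy \to Ryx).
G1: fails — Rcb but not Rbc.
G2: ✓.
G3: fails — Rw1w3 but not Rw3w1.
G4: fails — Rw3w1 but not Rw1w3.

G2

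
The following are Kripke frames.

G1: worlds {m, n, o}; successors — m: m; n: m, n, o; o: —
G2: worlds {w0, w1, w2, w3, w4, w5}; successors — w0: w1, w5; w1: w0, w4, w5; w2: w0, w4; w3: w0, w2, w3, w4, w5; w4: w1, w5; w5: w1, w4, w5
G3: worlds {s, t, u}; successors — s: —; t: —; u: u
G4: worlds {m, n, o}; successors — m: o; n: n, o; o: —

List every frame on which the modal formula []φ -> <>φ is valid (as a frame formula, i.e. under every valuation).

This is the axiom for seriality; its first-order frame correspondent is forall x exists y Rxy.
G1: fails — world o has no successor.
G2: satisfies the condition.
G3: fails — world s has no successor.
G4: fails — world o has no successor.
Valid on: G2.

G2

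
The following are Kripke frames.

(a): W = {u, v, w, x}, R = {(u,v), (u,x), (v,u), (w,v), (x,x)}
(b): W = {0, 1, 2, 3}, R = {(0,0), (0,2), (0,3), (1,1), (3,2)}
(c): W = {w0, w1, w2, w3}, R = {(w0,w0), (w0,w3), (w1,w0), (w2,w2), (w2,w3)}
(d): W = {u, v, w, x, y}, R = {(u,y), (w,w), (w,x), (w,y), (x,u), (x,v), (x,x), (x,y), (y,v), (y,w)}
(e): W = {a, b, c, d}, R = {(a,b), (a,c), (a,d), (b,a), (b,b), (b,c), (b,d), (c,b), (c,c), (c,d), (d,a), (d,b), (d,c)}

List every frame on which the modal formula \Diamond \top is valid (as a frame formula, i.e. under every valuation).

The schema corresponds to seriality: \forall x \exists y Rxy.
(a): holds.
(b): fails — world 2 has no successor.
(c): fails — world w3 has no successor.
(d): fails — world v has no successor.
(e): holds.

(a), (e)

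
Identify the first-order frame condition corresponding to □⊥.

Emptiness of R

□⊥ is valid iff no world has any successor (otherwise □⊥ fails at any world with one).
Conversely, on a frame with emptiness of R the schema holds at every world under every valuation.
So the correspondent is emptiness of R.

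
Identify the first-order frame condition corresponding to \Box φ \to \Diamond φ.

seriality: \forall x \exists y Rxy

This schema is the D axiom.
Its frame correspondent is seriality — \forall x \exists y Rxy.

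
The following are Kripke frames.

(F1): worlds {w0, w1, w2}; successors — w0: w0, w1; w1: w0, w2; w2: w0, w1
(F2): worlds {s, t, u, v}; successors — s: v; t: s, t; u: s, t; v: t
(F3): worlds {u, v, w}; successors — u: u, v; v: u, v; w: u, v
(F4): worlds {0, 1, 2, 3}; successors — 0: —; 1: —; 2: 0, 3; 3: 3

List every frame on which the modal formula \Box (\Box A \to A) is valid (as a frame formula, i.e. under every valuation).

The schema corresponds to shift-reflexivity: \forall x \forall y (Rxy \to Ryy).
(F1): fails — Rw1w2 but not Rw2w2.
(F2): fails — Rus but not Rss.
(F3): holds.
(F4): fails — R20 but not R00.

(F3)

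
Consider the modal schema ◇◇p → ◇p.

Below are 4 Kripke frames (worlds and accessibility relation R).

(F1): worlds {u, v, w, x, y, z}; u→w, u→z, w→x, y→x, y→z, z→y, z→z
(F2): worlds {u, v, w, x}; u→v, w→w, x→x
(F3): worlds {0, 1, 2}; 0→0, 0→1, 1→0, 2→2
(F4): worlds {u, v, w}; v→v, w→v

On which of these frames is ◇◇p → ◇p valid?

This is the axiom for transitivity; its first-order frame correspondent is ∀x ∀y ∀z (Rxy ∧ Ryz → Rxz).
(F1): fails — Ruz and Rzy but not Ruy.
(F2): satisfies the condition.
(F3): fails — R10 and R01 but not R11.
(F4): satisfies the condition.
Valid on: (F2), (F4).

(F2), (F4)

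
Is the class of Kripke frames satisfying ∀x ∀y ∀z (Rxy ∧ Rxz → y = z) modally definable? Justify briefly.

The condition is partial functionality. A defining modal formula is ◇q → □q.

Definable; ◇q → □q defines it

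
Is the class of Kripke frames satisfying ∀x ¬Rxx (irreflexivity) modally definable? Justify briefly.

No

If a class were modally definable it would be closed under surjective bounded morphisms (Goldblatt–Thomason).
The 2-cycle (worlds 0,1 with 0→1→0) is irreflexive, and the map sending every world to a single reflexive point • is a surjective bounded morphism (forth: every edge maps to (•,•); back: every world has a successor). So any modal formula valid on the 2-cycle is also valid on the reflexive point, which is not irreflexive.
So no modal formula (or set of formulas) defines exactly the irreflexive frames.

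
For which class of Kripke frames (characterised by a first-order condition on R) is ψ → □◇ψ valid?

symmetry

Suppose ψ→□◇ψ is valid. Take Rxy and set V(ψ)={x}. Then ψ at x, so □◇ψ at x, so ◇ψ at y, so some z with Ryz has ψ; z=x, i.e. Ryx.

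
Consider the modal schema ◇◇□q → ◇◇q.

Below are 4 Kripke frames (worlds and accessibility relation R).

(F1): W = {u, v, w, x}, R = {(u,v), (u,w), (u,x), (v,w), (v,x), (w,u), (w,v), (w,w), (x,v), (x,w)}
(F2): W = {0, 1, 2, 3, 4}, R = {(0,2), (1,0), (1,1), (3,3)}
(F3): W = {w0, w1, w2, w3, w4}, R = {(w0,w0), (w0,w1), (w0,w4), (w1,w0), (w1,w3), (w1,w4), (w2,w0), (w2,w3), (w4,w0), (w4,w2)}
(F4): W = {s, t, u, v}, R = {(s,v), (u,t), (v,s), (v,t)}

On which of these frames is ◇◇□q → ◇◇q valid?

(F1)

This is the axiom for a generalized confluence (Geach) condition; its first-order frame correspondent is ∀x ∀y (xR²y → ∃w (yRw ∧ xR²w)).
(F1): condition met.
(F2): fails — 1R²2 but no w with 2Rw and 1R²w.
(F3): fails — w0R²w3 but no w with w3Rw and w0R²w.
(F4): fails — sR²s but no w with sRw and sR²w.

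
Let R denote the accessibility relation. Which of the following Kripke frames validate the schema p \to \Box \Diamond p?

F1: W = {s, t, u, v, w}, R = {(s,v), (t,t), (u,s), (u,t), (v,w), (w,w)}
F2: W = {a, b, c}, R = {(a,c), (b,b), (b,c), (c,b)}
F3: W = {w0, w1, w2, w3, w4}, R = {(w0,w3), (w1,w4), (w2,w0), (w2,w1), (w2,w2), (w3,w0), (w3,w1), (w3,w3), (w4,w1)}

none

The schema corresponds to symmetry: \forall x \forall y (Rxy \to Ryx).
F1: fails — Rut but not Rtu.
F2: fails — Rac but not Rca.
F3: fails — Rw3w1 but not Rw1w3.
Valid on no frame.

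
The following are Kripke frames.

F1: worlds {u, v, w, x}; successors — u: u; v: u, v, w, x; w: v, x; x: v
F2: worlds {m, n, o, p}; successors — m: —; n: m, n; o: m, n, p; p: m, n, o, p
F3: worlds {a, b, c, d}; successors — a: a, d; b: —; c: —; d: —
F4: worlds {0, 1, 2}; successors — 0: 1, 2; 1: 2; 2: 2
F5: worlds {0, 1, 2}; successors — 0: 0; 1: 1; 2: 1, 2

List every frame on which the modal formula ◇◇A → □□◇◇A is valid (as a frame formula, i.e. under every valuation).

Frame correspondent (Sahlqvist): ∀x ∀y ∀z ((xR²y ∧ xR²z) → ∃w (y = w ∧ zR²w)) — i.e. a generalized confluence (Geach) condition.
F1: fails — vR²v, vR²u but no t with v=t and uR²t.
F2: fails — nR²m, nR²m but no w with m=w and mR²w.
F3: fails — aR²a, aR²d but no w with a=w and dR²w.
F4: holds.
F5: fails — 2R²2, 2R²1 but no w with 2=w and 1R²w.

F4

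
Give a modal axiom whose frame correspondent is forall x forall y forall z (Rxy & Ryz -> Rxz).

□p → □□p

A defining formula is □p → □□p (the 4 axiom).
Suppose □p→□□p is valid. Take Rxy, Ryz and set V(p)={w : Rxw}. Then □p at x, so □□p at x, so □p at y, so p at z, i.e. Rxz.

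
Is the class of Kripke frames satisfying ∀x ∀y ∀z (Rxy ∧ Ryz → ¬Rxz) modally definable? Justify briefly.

Any modally definable frame class is closed under surjective bounded morphisms.
The 7-cycle (worlds s,t,u,v,w,x,y with s→t→u→v→w→x→y→s) is intransitive. Mapping every world to a single reflexive point • is a surjective bounded morphism; the reflexive point is not intransitive (R••∧R•• but R••).
So no modal formula (or set of formulas) defines exactly the intransitive frames.

Not modally definable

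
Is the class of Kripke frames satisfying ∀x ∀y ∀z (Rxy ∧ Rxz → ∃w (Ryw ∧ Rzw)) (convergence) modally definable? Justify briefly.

Yes: it is convergence, defined by the .2 schema ◇□q → □◇q.
Suppose ◇□q→□◇q is valid. Take Rxy, Rxz and set V(q)={w : Ryw}. Then □q at y so ◇□q at x, so □◇q at x, so ◇q at z, giving w with Rzw and Ryw.

Definable; ◇□q → □◇q defines it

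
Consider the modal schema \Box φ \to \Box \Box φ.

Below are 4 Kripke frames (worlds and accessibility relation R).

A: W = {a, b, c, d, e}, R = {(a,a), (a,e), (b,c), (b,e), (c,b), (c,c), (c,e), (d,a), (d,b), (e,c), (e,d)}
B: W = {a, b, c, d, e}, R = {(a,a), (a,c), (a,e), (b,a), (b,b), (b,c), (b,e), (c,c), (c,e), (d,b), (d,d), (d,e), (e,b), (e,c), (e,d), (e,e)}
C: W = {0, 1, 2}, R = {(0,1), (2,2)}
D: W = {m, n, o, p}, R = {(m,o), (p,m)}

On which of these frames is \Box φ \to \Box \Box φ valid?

The schema corresponds to transitivity: \forall x \forall y \forall z (Rxy \wedge Ryz \to Rxz).
A: fails — Rbc and Rcb but not Rbb.
B: fails — Rde and Rec but not Rdc.
C: satisfies the condition.
D: fails — Rpm and Rmo but not Rpo.
Valid on: C.

C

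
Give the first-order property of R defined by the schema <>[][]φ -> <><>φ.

This is a Sahlqvist (Geach-type) schema ◇^1□^2φ → □^0◇^2φ.
Minimal-valuation argument: fix x; take any y with xR^1y and any z with xR^0z. Set V(φ) to the set of worlds R-reachable from y in exactly 2 steps. Then □^2φ holds at y, so the antecedent holds at x; validity forces ◇^2φ at z, giving a w with zR^2w and yR^2w.
First-order correspondent: forall x forall y (xRy -> exists w (y R^2 w & x R^2 w)).

forall x forall y (xRy -> exists w (y R^2 w & x R^2 w))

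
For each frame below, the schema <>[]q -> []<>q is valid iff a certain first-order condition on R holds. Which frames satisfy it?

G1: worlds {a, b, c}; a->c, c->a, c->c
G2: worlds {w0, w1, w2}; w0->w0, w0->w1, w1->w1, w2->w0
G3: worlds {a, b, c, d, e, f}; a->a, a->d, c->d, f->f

G1, G2

The schema corresponds to convergence: forall x forall y forall z (Rxy & Rxz -> exists w (Ryw & Rzw)).
G1: condition met.
G2: condition met.
G3: fails — Raa and Rad but a and d have no common successor.
Valid on: G1, G2.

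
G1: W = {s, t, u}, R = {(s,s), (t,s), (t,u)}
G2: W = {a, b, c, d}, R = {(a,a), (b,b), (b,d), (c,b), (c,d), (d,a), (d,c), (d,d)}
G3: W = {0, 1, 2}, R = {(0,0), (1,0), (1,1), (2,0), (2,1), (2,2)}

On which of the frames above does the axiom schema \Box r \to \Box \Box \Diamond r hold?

G1, G3

The schema corresponds to a generalized confluence (Geach) condition: \forall x \forall z (x R^2 z \to \exists w (xRw \wedge zRw)).
G1: satisfies the condition.
G2: fails — bR²a but no w with bRw and aRw.
G3: satisfies the condition.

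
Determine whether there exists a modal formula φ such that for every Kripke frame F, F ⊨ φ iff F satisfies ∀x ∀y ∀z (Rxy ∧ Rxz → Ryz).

Yes, by ◇p → □◇p

The condition is the Euclidean property. A defining modal formula is ◇p → □◇p.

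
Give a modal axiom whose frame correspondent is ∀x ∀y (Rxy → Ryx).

This is symmetry; the standard corresponding axiom is B: p → □◇p.
Suppose p→□◇p is valid. Take Rxy and set V(p)={x}. Then p at x, so □◇p at x, so ◇p at y, so some z with Ryz has p; z=x, i.e. Ryx.

p → □◇p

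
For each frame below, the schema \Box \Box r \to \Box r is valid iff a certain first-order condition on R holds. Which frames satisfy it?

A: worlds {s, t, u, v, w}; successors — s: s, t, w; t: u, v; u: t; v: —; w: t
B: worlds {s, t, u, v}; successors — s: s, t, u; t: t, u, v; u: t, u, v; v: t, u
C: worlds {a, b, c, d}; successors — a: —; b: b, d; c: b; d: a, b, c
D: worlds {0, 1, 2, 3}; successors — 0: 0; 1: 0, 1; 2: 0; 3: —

B, D

This is the axiom for density; its first-order frame correspondent is \forall x \forall y (Rxy \to \exists z (Rxz \wedge Rzy)).
A: fails — Rwt but no z with Rwz and Rzt.
B: satisfies the condition.
C: fails — Rdc but no z with Rdz and Rzc.
D: satisfies the condition.
Valid on: B, D.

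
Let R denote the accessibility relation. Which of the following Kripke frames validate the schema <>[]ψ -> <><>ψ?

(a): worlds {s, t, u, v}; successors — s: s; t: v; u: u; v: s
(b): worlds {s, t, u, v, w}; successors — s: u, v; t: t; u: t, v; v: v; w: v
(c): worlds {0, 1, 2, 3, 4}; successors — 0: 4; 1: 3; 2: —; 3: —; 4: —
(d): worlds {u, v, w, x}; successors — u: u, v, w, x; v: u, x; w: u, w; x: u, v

This is the axiom for a generalized confluence (Geach) condition; its first-order frame correspondent is forall x forall y (xRy -> exists w (yRw & x R^2 w)).
(a): satisfies the condition.
(b): satisfies the condition.
(c): fails — 0R4 but no w with 4Rw and 0R²w.
(d): satisfies the condition.

(a), (b), (d)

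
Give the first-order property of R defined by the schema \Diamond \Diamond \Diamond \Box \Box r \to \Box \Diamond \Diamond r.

\forall x \forall y \forall z ((x R^3 y \wedge xRz) \to \exists w (y R^2 w \wedge z R^2 w))

This is a Sahlqvist (Geach-type) schema ◇^3□^2r → □^1◇^2r.
Minimal-valuation argument: fix x; take any y with xR^3y and any z with xR^1z. Set V(r) to the set of worlds R-reachable from y in exactly 2 steps. Then □^2r holds at y, so the antecedent holds at x; validity forces ◇^2r at z, giving a w with zR^2w and yR^2w.
First-order correspondent: \forall x \forall y \forall z ((x R^3 y \wedge xRz) \to \exists w (y R^2 w \wedge z R^2 w)).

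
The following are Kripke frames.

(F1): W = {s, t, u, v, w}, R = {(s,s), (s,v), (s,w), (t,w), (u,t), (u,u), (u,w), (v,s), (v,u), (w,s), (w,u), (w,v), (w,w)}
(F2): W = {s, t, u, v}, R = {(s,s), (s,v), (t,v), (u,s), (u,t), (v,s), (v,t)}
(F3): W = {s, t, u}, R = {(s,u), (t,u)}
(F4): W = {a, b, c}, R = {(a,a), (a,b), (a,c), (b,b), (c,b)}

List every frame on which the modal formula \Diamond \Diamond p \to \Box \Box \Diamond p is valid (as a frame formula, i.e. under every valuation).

(F3)

The schema corresponds to a generalized confluence (Geach) condition: \forall x \forall y \forall z ((x R^2 y \wedge x R^2 z) \to \exists w (y = w \wedge zRw)).
(F1): fails — sR²s, sR²u but no w* with s=w* and uRw*.
(F2): fails — sR²s, sR²t but no w with s=w and tRw.
(F3): condition met.
(F4): fails — aR²a, aR²b but no w with a=w and bRw.
Valid on: (F3).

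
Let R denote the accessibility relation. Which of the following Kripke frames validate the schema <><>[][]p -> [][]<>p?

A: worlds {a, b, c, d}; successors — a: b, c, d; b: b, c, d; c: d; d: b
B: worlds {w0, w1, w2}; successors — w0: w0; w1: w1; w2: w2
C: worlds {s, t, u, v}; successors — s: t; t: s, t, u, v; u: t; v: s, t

B, C

Frame correspondent (Sahlqvist): forall x forall y forall z ((x R^2 y & x R^2 z) -> exists w (y R^2 w & zRw)) — i.e. a generalized confluence (Geach) condition.
A: fails — aR²c, aR²c but no w with cR²w and cRw.
B: condition met.
C: condition met.
Valid on: B, C.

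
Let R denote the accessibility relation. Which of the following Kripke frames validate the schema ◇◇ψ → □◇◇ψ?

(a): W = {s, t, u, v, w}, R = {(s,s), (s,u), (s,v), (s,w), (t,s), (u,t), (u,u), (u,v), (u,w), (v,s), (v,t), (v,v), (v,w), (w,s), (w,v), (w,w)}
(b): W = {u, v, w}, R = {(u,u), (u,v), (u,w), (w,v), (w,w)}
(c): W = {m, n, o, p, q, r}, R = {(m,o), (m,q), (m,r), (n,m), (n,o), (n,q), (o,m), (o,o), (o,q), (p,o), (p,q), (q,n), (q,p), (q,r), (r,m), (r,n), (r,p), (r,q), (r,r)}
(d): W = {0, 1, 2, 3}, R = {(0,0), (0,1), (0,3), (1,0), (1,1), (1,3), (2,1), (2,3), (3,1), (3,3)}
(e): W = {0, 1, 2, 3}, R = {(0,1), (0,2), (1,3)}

(c), (d)

Frame correspondent (Sahlqvist): ∀x ∀y ∀z ((xR²y ∧ xRz) → ∃w (y = w ∧ zR²w)) — i.e. a generalized confluence (Geach) condition.
(a): fails — uR²t, uRt but no w* with t=w* and tR²w*.
(b): fails — uR²u, uRv but no t with u=t and vR²t.
(c): condition met.
(d): condition met.
(e): fails — 0R²3, 0R1 but no w with 3=w and 1R²w.
Valid on: (c), (d).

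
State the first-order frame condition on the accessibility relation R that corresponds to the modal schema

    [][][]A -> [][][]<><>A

This is a Sahlqvist (Geach-type) schema ◇^0□^3A → □^3◇^2A.
Minimal-valuation argument: fix x; take any y with xR^0y and any z with xR^3z. Set V(A) to the set of worlds R-reachable from y in exactly 3 steps. Then □^3A holds at y, so the antecedent holds at x; validity forces ◇^2A at z, giving a w with zR^2w and yR^3w.
First-order correspondent: forall x forall z (x R^3 z -> exists w (x R^3 w & z R^2 w)).

forall x forall z (x R^3 z -> exists w (x R^3 w & z R^2 w))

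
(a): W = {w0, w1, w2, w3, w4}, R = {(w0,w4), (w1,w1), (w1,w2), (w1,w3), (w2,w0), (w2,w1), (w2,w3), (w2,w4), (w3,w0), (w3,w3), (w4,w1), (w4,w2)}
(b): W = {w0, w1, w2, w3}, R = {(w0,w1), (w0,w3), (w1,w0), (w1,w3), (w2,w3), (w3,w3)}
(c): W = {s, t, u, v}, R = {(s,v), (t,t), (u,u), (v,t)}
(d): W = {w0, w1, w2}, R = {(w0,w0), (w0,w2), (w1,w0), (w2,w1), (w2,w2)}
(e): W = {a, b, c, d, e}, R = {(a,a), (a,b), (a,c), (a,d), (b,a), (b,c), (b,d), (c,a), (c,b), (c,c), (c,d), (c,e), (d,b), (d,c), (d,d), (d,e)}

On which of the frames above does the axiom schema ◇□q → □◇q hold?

(b), (c)

Frame correspondent (Sahlqvist): ∀x ∀y ∀z (Rxy ∧ Rxz → ∃w (Ryw ∧ Rzw)) — i.e. convergence.
(a): fails — Rw2w4 and Rw2w0 but w4 and w0 have no common successor.
(b): holds.
(c): holds.
(d): fails — Rw2w2 and Rw2w1 but w2 and w1 have no common successor.
(e): fails — Rcc and Rce but c and e have no common successor.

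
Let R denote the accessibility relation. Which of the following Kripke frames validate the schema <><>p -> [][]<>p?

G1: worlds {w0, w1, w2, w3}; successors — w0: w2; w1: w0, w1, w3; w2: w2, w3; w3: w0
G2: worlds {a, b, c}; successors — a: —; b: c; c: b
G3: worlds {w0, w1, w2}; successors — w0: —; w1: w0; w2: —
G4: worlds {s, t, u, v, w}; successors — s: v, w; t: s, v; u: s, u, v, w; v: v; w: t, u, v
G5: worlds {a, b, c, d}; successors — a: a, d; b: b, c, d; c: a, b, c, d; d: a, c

G3

Frame correspondent (Sahlqvist): forall x forall y forall z ((x R^2 y & x R^2 z) -> exists w (y = w & zRw)) — i.e. a generalized confluence (Geach) condition.
G1: fails — w0R²w2, w0R²w3 but no w with w2=w and w3Rw.
G2: fails — bR²b, bR²b but no w with b=w and bRw.
G3: holds.
G4: fails — sR²t, sR²t but no w* with t=w* and tRw*.
G5: fails — aR²c, aR²a but no w with c=w and aRw.
Valid on: G3.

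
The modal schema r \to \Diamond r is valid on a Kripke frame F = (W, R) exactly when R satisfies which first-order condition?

This schema is equivalent to the T axiom □r → r.
It corresponds to reflexivity: \forall x Rxx.

Reflexivity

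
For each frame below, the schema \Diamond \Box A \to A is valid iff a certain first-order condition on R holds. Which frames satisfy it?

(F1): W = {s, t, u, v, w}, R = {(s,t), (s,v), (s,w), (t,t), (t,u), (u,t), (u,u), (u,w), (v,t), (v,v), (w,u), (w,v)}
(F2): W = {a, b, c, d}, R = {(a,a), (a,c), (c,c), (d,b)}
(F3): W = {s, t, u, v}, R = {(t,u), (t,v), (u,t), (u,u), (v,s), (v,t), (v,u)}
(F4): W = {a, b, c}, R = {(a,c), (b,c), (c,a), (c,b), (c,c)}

This is the axiom for symmetry; its first-order frame correspondent is \forall x \forall y (Rxy \to Ryx).
(F1): fails — Rvt but not Rtv.
(F2): fails — Rac but not Rca.
(F3): fails — Rvu but not Ruv.
(F4): satisfies the condition.
Valid on: (F4).

(F4)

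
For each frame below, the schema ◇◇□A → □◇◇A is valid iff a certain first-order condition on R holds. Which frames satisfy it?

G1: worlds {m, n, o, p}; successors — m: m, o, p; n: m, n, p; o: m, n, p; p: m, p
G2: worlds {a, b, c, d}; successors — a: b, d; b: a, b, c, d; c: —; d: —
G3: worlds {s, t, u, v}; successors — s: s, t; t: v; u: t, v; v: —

This is the axiom for a generalized confluence (Geach) condition; its first-order frame correspondent is ∀x ∀y ∀z ((xR²y ∧ xRz) → ∃w (yRw ∧ zR²w)).
G1: ✓.
G2: fails — aR²a, aRd but no w with aRw and dR²w.
G3: fails — sR²s, sRt but no w with sRw and tR²w.
Valid on: G1.

G1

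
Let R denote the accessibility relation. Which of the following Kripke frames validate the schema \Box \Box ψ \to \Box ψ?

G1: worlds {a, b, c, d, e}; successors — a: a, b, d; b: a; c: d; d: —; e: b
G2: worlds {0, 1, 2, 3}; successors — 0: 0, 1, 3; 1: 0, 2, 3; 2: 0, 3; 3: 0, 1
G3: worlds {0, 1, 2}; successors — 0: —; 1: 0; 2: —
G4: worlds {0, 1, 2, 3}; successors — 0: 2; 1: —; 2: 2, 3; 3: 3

G4

This is the axiom for density; its first-order frame correspondent is \forall x \forall y (Rxy \to \exists z (Rxz \wedge Rzy)).
G1: fails — Reb but no z with Rez and Rzb.
G2: fails — R12 but no z with R1z and Rz2.
G3: fails — R10 but no z with R1z and Rz0.
G4: condition met.
Valid on: G4.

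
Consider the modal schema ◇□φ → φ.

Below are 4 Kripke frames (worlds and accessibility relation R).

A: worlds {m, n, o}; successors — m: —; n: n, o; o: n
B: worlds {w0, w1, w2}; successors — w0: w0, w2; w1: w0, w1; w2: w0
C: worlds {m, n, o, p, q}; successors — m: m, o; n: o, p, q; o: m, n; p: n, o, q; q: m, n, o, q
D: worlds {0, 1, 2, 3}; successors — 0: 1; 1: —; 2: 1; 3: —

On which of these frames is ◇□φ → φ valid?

Frame correspondent (Sahlqvist): ∀x ∀y (Rxy → Ryx) — i.e. symmetry.
A: condition met.
B: fails — Rw1w0 but not Rw0w1.
C: fails — Rpo but not Rop.
D: fails — R01 but not R10.

A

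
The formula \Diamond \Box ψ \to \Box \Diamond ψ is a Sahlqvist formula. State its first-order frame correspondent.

Convergence

Suppose ◇□ψ→□◇ψ is valid. Take Rxy, Rxz and set V(ψ)={w : Ryw}. Then □ψ at y so ◇□ψ at x, so □◇ψ at x, so ◇ψ at z, giving w with Rzw and Ryw.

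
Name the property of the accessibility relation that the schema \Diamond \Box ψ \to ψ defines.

symmetry

This schema is equivalent to the B axiom ψ → □◇ψ.
Its frame correspondent is symmetry — \forall x \forall y (Rxy \to Ryx).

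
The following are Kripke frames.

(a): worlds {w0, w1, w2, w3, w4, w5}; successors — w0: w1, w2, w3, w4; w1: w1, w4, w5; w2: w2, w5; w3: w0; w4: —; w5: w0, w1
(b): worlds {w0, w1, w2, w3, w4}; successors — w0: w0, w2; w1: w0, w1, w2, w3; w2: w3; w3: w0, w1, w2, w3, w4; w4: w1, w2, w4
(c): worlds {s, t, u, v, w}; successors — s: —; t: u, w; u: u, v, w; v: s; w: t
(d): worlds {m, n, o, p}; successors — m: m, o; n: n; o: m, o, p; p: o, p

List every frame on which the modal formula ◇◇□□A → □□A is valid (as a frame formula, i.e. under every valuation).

(d)

This is the axiom for a generalized confluence (Geach) condition; its first-order frame correspondent is ∀x ∀y ∀z ((xR²y ∧ xR²z) → ∃w (yR²w ∧ z = w)).
(a): fails — w0R²w1, w0R²w2 but no w with w1R²w and w2=w.
(b): fails — w1R²w0, w1R²w1 but no w with w0R²w and w1=w.
(c): fails — tR²v, tR²t but no w* with vR²w* and t=w*.
(d): ✓.
Valid on: (d).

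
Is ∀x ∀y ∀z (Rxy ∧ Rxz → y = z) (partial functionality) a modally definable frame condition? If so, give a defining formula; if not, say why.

Yes — defined by ◇r → □r

Yes: it is partial functionality, defined by the CD schema ◇r → □r.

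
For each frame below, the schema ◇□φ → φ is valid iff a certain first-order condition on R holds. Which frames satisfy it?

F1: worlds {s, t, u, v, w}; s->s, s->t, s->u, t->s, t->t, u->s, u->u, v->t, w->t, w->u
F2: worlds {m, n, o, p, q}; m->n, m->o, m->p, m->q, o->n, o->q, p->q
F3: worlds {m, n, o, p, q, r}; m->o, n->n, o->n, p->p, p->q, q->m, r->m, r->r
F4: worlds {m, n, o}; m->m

F4

This is the axiom for symmetry; its first-order frame correspondent is ∀x ∀y (Rxy → Ryx).
F1: fails — Rwt but not Rtw.
F2: fails — Ron but not Rno.
F3: fails — Ron but not Rno.
F4: holds.
Valid on: F4.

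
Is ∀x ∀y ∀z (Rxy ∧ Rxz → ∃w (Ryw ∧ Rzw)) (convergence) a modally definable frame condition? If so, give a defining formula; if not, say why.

Yes, by ◇□p → □◇p

Yes: it is convergence, defined by the .2 schema ◇□p → □◇p.
Suppose ◇□p→□◇p is valid. Take Rxy, Rxz and set V(p)={w : Ryw}. Then □p at y so ◇□p at x, so □◇p at x, so ◇p at z, giving w with Rzw and Ryw.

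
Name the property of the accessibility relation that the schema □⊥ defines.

Emptiness of R

□⊥ is valid iff no world has any successor (otherwise □⊥ fails at any world with one).
Conversely, any frame satisfying ∀x ∀y ¬Rxy validates the schema.
Frame condition: ∀x ∀y ¬Rxy.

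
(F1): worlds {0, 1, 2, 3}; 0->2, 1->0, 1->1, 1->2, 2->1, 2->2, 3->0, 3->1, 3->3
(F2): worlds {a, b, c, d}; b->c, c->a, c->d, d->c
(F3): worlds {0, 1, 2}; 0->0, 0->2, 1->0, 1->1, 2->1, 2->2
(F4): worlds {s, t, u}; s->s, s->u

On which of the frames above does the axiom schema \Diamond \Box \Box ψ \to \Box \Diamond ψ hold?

(F1), (F3)

The schema corresponds to a generalized confluence (Geach) condition: \forall x \forall y \forall z ((xRy \wedge xRz) \to \exists w (y R^2 w \wedge zRw)).
(F1): holds.
(F2): fails — bRc, bRc but no w with cR²w and cRw.
(F3): holds.
(F4): fails — sRs, sRu but no w with sR²w and uRw.
Valid on: (F1), (F3).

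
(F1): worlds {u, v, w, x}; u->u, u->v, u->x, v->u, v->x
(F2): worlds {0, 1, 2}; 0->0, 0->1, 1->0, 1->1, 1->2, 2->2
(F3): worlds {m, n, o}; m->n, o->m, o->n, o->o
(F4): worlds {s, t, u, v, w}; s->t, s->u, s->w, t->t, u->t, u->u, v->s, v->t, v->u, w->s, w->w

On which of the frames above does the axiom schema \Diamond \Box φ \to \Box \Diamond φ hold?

Frame correspondent (Sahlqvist): \forall x \forall y \forall z (Rxy \wedge Rxz \to \exists w (Ryw \wedge Rzw)) — i.e. convergence.
(F1): fails — Ruv and Rux but v and x have no common successor.
(F2): fails — R10 and R12 but 0 and 2 have no common successor.
(F3): fails — Rmn and Rmn but n and n have no common successor.
(F4): fails — Rsw and Rsu but w and u have no common successor.

none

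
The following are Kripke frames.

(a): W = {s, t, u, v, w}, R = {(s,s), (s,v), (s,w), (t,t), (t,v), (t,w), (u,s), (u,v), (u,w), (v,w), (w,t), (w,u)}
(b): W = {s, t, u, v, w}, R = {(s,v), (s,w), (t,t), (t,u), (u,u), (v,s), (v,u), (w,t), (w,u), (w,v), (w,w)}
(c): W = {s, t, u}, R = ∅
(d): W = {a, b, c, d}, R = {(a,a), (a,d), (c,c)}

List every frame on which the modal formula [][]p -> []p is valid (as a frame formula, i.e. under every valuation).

(c), (d)

The schema corresponds to density: forall x forall y (Rxy -> exists z (Rxz & Rzy)).
(a): fails — Rwu but no z with Rwz and Rzu.
(b): fails — Rvs but no z with Rvz and Rzs.
(c): holds.
(d): holds.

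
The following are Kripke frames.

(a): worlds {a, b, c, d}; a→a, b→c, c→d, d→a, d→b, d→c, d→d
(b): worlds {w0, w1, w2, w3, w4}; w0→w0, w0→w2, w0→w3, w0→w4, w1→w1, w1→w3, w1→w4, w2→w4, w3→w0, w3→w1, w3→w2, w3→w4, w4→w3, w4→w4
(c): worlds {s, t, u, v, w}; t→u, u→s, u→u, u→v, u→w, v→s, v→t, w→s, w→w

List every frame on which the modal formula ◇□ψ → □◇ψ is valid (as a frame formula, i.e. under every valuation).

(b)

Frame correspondent (Sahlqvist): ∀x ∀y ∀z (Rxy ∧ Rxz → ∃w (Ryw ∧ Rzw)) — i.e. convergence.
(a): fails — Rdc and Rdb but c and b have no common successor.
(b): ✓.
(c): fails — Ruv and Rus but v and s have no common successor.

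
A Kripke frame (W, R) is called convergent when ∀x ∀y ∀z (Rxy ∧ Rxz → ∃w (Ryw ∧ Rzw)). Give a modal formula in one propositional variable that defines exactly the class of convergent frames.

◇□s → □◇s

A defining formula is ◇□s → □◇s (the .2 axiom).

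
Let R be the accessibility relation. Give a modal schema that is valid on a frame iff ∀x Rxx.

The condition is reflexivity. The T schema □ψ → ψ defines it.
Suppose □ψ→ψ is valid. At any x set V(ψ)={w : Rxw}. Then □ψ holds at x, so ψ holds at x, i.e. Rxx.

□ψ → ψ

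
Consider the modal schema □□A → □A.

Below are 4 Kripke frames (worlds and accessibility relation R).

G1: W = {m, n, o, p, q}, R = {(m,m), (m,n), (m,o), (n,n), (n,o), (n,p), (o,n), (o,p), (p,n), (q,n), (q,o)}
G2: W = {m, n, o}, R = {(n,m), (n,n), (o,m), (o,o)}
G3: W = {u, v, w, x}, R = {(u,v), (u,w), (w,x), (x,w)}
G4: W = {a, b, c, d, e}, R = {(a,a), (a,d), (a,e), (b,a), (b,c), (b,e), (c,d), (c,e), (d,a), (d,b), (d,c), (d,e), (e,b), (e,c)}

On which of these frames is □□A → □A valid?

G1, G2

Frame correspondent (Sahlqvist): ∀x ∀y (Rxy → ∃z (Rxz ∧ Rzy)) — i.e. density.
G1: condition met.
G2: condition met.
G3: fails — Rxw but no z with Rxz and Rzw.
G4: fails — Rcd but no z with Rcz and Rzd.
Valid on: G1, G2.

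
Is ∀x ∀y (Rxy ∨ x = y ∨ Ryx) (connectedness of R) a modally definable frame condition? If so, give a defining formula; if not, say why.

Any modally definable frame class is closed under disjoint unions.
Take 3 disjoint single-world reflexive frames: each is trivially connected, but their disjoint union has 3 worlds with no edge between distinct components, so it is not connected.
So no modal formula (or set of formulas) defines exactly the connected frames.

Not modally definable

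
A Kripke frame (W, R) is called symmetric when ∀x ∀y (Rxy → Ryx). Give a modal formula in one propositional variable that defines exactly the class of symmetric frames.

A defining formula is p → □◇p (the B axiom).
Suppose p→□◇p is valid. Take Rxy and set V(p)={x}. Then p at x, so □◇p at x, so ◇p at y, so some z with Ryz has p; z=x, i.e. Ryx.

p → □◇p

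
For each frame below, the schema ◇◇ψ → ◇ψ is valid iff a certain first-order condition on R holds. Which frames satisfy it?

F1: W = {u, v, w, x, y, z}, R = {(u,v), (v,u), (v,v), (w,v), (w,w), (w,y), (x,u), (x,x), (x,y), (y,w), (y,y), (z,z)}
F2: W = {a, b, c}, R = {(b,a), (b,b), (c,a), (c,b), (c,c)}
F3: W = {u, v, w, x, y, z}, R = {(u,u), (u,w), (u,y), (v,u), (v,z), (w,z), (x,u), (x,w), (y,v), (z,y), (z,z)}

F2

This is the axiom for transitivity; its first-order frame correspondent is ∀x ∀y ∀z (Rxy ∧ Ryz → Rxz).
F1: fails — Ruv and Rvu but not Ruu.
F2: satisfies the condition.
F3: fails — Rxw and Rwz but not Rxz.
Valid on: F2.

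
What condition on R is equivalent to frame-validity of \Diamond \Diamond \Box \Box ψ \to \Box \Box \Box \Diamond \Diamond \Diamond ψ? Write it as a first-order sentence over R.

This is a Sahlqvist (Geach-type) schema ◇^2□^2ψ → □^3◇^3ψ.
First-order correspondent: \forall x \forall y \forall z ((x R^2 y \wedge x R^3 z) \to \exists w (y R^2 w \wedge z R^3 w)).

\forall x \forall y \forall z ((x R^2 y \wedge x R^3 z) \to \exists w (y R^2 w \wedge z R^3 w))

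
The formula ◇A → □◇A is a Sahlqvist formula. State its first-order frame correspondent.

the Euclidean property

Suppose ◇A→□◇A is valid. Take Rxy, Rxz and set V(A)={y}. Then ◇A at x, so □◇A at x, so ◇A at z, so some w with Rzw has A; w=y, i.e. Rzy. By symmetry of the argument, Ryz.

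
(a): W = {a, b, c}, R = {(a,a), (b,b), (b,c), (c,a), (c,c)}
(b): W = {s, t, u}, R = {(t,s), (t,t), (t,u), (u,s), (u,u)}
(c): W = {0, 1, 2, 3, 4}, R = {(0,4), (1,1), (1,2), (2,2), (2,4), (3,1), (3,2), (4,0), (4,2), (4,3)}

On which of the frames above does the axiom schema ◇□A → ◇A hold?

(a)

The schema corresponds to a generalized confluence (Geach) condition: ∀x ∀y (xRy → ∃w (yRw ∧ xRw)).
(a): holds.
(b): fails — tRs but no w with sRw and tRw.
(c): fails — 0R4 but no w with 4Rw and 0Rw.
Valid on: (a).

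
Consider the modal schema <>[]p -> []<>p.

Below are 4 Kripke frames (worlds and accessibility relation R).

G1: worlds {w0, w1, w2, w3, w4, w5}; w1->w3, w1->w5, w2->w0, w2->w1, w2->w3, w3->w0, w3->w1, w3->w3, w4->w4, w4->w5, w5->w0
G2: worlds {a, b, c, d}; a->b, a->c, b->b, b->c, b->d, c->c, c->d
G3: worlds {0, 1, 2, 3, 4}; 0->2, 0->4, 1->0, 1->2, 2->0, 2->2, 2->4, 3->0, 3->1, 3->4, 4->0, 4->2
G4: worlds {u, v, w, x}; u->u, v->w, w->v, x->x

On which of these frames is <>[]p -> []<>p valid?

This is the axiom for convergence; its first-order frame correspondent is forall x forall y forall z (Rxy & Rxz -> exists w (Ryw & Rzw)).
G1: fails — Rw2w1 and Rw2w0 but w1 and w0 have no common successor.
G2: fails — Rbc and Rbd but c and d have no common successor.
G3: ✓.
G4: ✓.

G3, G4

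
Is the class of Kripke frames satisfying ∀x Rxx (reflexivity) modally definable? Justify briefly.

Yes, by □r → r

This is a Sahlqvist condition; the T axiom □r → r defines it.
Suppose □r→r is valid. At any x set V(r)={w : Rxw}. Then □r holds at x, so r holds at x, i.e. Rxx.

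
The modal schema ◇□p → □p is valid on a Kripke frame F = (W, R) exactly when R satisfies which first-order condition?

the Euclidean property: ∀x ∀y ∀z (Rxy ∧ Rxz → Ryz)

Replacing p by ¬p and contraposing gives the equivalent schema ◇p → □◇p.
Suppose ◇p→□◇p is valid. Take Rxy, Rxz and set V(p)={y}. Then ◇p at x, so □◇p at x, so ◇p at z, so some w with Rzw has p; w=y, i.e. Rzy. By symmetry of the argument, Ryz.
The converse is a direct semantic check.
So the correspondent is the Euclidean property.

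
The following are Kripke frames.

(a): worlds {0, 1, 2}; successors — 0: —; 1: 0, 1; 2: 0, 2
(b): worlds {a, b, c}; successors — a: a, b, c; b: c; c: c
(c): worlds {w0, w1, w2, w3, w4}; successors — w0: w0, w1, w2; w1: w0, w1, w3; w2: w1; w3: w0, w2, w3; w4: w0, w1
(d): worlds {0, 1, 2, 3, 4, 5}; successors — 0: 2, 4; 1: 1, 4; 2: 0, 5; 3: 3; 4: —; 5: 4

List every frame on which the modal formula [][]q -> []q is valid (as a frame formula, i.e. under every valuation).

Frame correspondent (Sahlqvist): forall x forall y (Rxy -> exists z (Rxz & Rzy)) — i.e. density.
(a): satisfies the condition.
(b): satisfies the condition.
(c): satisfies the condition.
(d): fails — R02 but no z with R0z and Rz2.

(a), (b), (c)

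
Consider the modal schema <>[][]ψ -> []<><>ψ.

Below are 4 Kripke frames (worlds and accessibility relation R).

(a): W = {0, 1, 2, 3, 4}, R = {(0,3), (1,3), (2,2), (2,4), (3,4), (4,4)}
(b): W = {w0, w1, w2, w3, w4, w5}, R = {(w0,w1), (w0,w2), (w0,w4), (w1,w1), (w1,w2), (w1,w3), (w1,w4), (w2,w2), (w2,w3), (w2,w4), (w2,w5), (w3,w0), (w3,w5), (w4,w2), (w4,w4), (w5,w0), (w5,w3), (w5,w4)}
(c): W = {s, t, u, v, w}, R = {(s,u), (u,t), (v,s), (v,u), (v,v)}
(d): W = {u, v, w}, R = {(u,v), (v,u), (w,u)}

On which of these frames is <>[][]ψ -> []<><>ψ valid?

Frame correspondent (Sahlqvist): forall x forall y forall z ((xRy & xRz) -> exists w (y R^2 w & z R^2 w)) — i.e. a generalized confluence (Geach) condition.
(a): condition met.
(b): condition met.
(c): fails — sRu, sRu but no w* with uR²w* and uR²w*.
(d): condition met.

(a), (b), (d)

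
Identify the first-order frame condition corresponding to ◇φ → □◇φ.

Suppose ◇φ→□◇φ is valid. Take Rxy, Rxz and set V(φ)={y}. Then ◇φ at x, so □◇φ at x, so ◇φ at z, so some w with Rzw has φ; w=y, i.e. Rzy. By symmetry of the argument, Ryz.

the Euclidean property: ∀x ∀y ∀z (Rxy ∧ Rxz → Ryz)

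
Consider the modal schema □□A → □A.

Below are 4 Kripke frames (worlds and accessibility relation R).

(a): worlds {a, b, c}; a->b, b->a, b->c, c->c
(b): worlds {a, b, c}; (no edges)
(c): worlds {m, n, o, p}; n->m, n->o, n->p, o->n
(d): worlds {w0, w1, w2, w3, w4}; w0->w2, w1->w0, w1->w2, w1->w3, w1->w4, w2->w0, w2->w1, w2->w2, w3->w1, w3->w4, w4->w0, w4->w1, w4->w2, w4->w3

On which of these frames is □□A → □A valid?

(b), (d)

This is the axiom for density; its first-order frame correspondent is ∀x ∀y (Rxy → ∃z (Rxz ∧ Rzy)).
(a): fails — Rab but no z with Raz and Rzb.
(b): holds.
(c): fails — Rno but no z with Rnz and Rzo.
(d): holds.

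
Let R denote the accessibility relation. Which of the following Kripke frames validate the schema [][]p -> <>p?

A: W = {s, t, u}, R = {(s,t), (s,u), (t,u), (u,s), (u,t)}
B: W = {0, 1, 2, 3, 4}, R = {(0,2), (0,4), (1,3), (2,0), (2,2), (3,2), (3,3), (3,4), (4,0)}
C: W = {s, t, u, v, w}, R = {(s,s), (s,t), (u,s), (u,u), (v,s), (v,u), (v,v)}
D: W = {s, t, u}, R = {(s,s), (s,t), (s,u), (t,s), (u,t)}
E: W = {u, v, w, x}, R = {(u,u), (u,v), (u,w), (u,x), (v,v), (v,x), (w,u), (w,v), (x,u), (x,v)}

E

Frame correspondent (Sahlqvist): forall x exists w (x R^2 w & xRw) — i.e. a generalized confluence (Geach) condition.
A: fails — at t but no w with tR²w and tRw.
B: fails — at 4 but no w with 4R²w and 4Rw.
C: fails — at t but no w* with tR²w* and tRw*.
D: fails — at u but no w with uR²w and uRw.
E: ✓.
Valid on: E.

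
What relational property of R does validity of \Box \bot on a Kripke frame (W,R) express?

emptiness of R: \forall x \forall y \neg Rxy

□⊥ is valid iff no world has any successor (otherwise □⊥ fails at any world with one).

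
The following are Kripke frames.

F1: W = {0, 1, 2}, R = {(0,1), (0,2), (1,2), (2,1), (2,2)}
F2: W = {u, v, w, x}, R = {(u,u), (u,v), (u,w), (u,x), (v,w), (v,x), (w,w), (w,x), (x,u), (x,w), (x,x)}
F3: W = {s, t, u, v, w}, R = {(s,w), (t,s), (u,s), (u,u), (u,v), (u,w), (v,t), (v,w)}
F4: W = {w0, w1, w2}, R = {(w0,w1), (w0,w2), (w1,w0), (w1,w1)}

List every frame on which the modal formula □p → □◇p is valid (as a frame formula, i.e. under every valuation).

F1, F2

This is the axiom for a generalized confluence (Geach) condition; its first-order frame correspondent is ∀x ∀z (xRz → ∃w (xRw ∧ zRw)).
F1: ✓.
F2: ✓.
F3: fails — sRw but no w* with sRw* and wRw*.
F4: fails — w0Rw2 but no w with w0Rw and w2Rw.
Valid on: F1, F2.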